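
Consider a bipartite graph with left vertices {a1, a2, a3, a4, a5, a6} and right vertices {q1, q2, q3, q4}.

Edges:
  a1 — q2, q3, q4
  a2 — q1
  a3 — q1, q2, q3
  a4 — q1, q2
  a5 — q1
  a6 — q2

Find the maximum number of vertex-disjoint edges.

4

One maximum matching: a1→q4, a2→q1, a3→q3, a4→q2.
The set {a2, a4, a5, a6} has only 2 neighbours ({q1, q2}), so by Hall's theorem at most 4 of the 6 left vertices can be matched.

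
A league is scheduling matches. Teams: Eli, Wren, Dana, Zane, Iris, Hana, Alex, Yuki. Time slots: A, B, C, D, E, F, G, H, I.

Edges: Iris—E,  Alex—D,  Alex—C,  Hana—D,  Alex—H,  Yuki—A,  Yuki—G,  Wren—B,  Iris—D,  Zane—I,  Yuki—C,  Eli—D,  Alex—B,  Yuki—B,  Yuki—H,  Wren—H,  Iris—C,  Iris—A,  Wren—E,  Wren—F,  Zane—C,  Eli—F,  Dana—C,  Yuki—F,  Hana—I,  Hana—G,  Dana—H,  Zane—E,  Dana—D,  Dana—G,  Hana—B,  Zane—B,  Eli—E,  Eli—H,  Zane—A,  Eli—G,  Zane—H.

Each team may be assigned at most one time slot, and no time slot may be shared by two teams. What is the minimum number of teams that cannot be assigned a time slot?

0

A valid assignment of size 8: Eli-H, Wren-F, Dana-D, Zane-A, Iris-E, Hana-B, Alex-C, Yuki-G.
This saturates every team, so 8 is the maximum.
That matches 8 of the 8, leaving 0 unmatched; no matching can do better.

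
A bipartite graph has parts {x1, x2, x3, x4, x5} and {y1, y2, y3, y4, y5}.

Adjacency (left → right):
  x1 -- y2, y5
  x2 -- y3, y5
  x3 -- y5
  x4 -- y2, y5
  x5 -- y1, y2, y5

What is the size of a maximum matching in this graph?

4

A valid assignment of size 4: x1-y2, x2-y3, x3-y5, x5-y1.
The set {x1, x3, x4} has only 2 neighbours ({y2, y5}), so by Hall's theorem at most 4 of the 5 left vertices can be matched.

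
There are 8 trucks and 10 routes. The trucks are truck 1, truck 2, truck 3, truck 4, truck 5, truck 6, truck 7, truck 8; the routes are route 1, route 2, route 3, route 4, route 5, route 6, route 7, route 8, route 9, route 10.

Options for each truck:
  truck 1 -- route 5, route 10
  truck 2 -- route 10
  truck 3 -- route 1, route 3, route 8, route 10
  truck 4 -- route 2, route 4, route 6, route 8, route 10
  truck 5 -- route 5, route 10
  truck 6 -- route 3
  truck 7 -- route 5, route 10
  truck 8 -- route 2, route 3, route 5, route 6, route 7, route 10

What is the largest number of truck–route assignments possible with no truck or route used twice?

One maximum matching: truck 1-route 5, truck 2-route 10, truck 3-route 1, truck 4-route 4, truck 6-route 3, truck 8-route 2.
The set {truck 1, truck 2, truck 5, truck 7} has only 2 neighbours ({route 10, route 5}), so by Hall's theorem at most 6 of the 8 trucks can be matched.

6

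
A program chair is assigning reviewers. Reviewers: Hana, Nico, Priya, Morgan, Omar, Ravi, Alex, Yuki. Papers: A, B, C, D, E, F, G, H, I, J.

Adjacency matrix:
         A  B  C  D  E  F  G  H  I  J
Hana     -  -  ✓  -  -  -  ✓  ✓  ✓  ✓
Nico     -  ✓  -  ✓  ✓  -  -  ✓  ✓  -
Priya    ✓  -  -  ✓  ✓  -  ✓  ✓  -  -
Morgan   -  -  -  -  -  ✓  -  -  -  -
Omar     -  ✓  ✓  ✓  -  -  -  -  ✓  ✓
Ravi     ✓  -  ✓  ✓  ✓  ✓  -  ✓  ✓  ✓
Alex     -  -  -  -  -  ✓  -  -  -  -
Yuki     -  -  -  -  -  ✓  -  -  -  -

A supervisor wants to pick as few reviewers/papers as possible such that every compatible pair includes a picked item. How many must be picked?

A maximum matching has 6 edges (e.g. Hana–G, Nico–E, Priya–A, Morgan–F, Omar–B, Ravi–J).
By König's theorem the minimum vertex cover has the same size. One such cover is {Hana, Nico, Priya, Omar, Ravi, F}.

6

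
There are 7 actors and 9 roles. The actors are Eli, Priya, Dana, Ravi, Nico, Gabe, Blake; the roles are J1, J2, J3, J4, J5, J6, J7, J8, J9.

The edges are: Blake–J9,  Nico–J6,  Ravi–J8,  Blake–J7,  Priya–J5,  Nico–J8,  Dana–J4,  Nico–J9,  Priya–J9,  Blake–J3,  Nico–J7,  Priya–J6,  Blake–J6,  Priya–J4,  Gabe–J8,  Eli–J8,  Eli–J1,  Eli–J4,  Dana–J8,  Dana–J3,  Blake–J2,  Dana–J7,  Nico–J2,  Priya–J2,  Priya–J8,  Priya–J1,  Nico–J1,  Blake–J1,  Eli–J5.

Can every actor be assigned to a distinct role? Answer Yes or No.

No

The set {Ravi, Gabe} has only 1 neighbour ({J8}), so by Hall's theorem at most 6 of the 7 actors can be matched.
Hence no matching covers every actor.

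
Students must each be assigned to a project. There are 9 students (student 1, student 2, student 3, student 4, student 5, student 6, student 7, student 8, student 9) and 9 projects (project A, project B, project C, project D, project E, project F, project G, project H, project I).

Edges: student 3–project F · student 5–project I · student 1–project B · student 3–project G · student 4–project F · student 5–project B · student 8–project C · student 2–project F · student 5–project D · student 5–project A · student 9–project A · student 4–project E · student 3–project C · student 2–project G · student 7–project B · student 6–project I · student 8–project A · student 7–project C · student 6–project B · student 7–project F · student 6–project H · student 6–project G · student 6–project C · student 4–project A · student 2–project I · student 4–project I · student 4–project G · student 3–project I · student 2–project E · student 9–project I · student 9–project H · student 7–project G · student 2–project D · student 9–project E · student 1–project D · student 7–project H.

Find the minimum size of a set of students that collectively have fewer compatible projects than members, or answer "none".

A matching saturating every student exists, for instance student 1→project D, student 2→project E, student 3→project C, student 4→project G, student 5→project B, student 6→project H, student 7→project F, student 8→project A, student 9→project I.
By Hall's marriage theorem, this means |N(S)| ≥ |S| for every subset S, so no violating subset exists.

none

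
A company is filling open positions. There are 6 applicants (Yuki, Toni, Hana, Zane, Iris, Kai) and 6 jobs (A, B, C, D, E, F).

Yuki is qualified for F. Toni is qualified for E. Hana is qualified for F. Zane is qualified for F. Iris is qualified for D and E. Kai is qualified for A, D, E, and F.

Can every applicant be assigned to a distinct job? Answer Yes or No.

No

The set {Yuki, Hana, Zane} has only 1 neighbour ({F}), so by Hall's theorem at most 4 of the 6 applicants can be matched.
Hence no matching covers every applicant.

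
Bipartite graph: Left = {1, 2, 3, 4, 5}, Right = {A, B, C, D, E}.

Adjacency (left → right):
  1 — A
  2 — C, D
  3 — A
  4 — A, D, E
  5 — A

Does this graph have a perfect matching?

The set {1, 3, 5} has only 1 neighbour ({A}), so by Hall's theorem at most 3 of the 5 left vertices can be matched.
Hence no matching covers every left vertex.

No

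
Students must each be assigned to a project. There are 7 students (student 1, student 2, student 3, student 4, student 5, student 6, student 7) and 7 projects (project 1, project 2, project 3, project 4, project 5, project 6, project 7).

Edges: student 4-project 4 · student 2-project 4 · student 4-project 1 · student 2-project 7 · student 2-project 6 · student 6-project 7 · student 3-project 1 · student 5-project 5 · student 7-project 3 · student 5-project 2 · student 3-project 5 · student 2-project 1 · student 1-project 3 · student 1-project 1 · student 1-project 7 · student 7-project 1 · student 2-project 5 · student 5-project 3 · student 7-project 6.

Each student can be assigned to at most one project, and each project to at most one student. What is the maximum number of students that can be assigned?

For example, pair student 1-project 3, student 2-project 6, student 3-project 5, student 4-project 4, student 5-project 2, student 6-project 7, student 7-project 1.
This saturates every student, so 7 is the maximum.

7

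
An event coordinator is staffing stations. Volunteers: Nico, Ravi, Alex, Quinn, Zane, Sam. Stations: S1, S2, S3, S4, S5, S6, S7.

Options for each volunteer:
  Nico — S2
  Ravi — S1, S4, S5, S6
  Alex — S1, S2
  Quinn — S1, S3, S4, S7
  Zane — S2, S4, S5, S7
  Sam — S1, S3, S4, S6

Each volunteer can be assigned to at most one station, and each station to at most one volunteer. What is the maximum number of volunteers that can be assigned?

6

A valid assignment of size 6: Nico–S2, Ravi–S6, Alex–S1, Quinn–S3, Zane–S7, Sam–S4.
This saturates every volunteer, so 6 is the maximum.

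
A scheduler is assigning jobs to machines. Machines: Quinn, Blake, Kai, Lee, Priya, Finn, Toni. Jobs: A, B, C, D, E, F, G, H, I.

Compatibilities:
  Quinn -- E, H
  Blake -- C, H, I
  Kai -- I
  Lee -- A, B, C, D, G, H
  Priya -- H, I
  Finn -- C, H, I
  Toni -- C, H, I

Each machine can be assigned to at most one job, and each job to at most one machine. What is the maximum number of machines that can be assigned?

One maximum matching: Quinn-E, Blake-C, Kai-I, Lee-G, Priya-H.
The set {Blake, Kai, Priya, Finn, Toni} has only 3 neighbours ({C, H, I}), so by Hall's theorem at most 5 of the 7 machines can be matched.

5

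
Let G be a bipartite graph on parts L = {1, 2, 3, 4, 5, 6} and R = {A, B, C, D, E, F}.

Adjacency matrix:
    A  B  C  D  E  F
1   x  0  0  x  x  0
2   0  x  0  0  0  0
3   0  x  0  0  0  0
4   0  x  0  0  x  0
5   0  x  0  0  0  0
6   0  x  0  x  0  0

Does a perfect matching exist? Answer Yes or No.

No

The set {2, 3, 5} has only 1 neighbour ({B}), so by Hall's theorem at most 4 of the 6 left vertices can be matched.
Hence no matching covers every left vertex.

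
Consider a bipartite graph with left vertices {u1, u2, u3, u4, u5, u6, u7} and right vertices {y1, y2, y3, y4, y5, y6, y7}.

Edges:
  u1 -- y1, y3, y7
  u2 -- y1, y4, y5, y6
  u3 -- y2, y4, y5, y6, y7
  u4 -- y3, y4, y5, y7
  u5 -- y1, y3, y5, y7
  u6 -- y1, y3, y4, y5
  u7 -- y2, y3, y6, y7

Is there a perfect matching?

For example, pair u1-y7, u2-y6, u3-y2, u4-y4, u5-y5, u6-y1, u7-y3.
Every left vertex is matched, so this is a perfect matching.

Yes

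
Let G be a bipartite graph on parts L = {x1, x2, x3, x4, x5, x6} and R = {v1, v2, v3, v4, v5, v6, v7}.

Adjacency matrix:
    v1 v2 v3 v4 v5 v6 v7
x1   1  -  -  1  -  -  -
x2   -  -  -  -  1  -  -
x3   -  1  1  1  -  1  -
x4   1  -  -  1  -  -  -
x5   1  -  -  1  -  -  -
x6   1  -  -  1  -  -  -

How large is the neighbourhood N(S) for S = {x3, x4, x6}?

The union of neighbours of {x3, x4, x6} is {v1, v2, v3, v4, v6}, which has 5 elements.
Since |N(S)| = 5 ≥ |S| = 3, Hall's condition holds for this subset.

5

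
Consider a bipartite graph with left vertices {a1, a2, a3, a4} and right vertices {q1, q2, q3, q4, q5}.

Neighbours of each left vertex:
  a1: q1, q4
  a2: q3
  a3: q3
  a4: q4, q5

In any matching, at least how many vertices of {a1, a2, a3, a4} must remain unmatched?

1

A valid assignment of size 3: a1→q4, a2→q3, a4→q5.
The set {a2, a3} has only 1 neighbour ({q3}), so by Hall's theorem at most 3 of the 4 left vertices can be matched.
That matches 3 of the 4, leaving 1 unmatched; no matching can do better.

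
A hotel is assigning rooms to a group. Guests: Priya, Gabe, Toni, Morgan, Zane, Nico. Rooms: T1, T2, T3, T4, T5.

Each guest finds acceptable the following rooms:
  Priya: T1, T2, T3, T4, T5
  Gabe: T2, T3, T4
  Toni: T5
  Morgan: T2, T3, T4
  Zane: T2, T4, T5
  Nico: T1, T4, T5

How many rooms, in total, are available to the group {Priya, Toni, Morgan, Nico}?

5

The union of neighbours of {Priya, Toni, Morgan, Nico} is {T1, T2, T3, T4, T5}, which has 5 elements.
Since |N(S)| = 5 ≥ |S| = 4, Hall's condition holds for this subset.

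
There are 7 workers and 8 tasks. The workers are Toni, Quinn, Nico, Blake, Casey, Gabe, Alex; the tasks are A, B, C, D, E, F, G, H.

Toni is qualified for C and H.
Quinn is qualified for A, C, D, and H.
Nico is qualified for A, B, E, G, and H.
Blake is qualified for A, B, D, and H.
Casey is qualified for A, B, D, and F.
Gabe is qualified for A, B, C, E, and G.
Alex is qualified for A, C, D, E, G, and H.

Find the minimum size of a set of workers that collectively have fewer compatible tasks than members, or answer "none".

none

A matching saturating every worker exists, for instance Toni→H, Quinn→C, Nico→E, Blake→D, Casey→B, Gabe→A, Alex→G.
By Hall's marriage theorem, this means |N(S)| ≥ |S| for every subset S, so no violating subset exists.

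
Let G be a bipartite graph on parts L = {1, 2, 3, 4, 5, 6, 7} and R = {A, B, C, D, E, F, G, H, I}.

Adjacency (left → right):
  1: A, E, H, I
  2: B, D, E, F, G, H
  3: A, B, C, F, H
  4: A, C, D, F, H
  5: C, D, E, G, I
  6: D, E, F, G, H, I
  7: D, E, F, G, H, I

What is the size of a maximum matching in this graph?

7

A valid assignment of size 7: 1→I, 2→H, 3→A, 4→F, 5→D, 6→E, 7→G.
All 7 left vertices are matched, so no larger matching exists.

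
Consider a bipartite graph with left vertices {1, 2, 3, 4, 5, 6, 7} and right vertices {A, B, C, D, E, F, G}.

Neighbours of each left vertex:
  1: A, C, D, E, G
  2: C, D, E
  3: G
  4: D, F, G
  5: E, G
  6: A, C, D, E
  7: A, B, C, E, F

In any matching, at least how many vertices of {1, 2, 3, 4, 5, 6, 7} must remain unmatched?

0

For example, pair 1-A, 2-D, 3-G, 4-F, 5-E, 6-C, 7-B.
All 7 left vertices are matched, so no larger matching exists.
That matches 7 of the 7, leaving 0 unmatched; no matching can do better.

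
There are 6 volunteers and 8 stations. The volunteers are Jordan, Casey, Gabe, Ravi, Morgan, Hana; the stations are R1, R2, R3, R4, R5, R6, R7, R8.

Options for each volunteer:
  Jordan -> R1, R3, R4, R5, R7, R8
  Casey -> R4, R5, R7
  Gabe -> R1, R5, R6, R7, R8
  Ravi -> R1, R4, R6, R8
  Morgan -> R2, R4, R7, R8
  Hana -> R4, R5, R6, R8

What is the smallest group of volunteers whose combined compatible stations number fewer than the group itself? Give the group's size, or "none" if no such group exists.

none

A matching saturating every volunteer exists, for instance Jordan→R3, Casey→R7, Gabe→R6, Ravi→R4, Morgan→R2, Hana→R8.
By Hall's marriage theorem, this means |N(S)| ≥ |S| for every subset S, so no violating subset exists.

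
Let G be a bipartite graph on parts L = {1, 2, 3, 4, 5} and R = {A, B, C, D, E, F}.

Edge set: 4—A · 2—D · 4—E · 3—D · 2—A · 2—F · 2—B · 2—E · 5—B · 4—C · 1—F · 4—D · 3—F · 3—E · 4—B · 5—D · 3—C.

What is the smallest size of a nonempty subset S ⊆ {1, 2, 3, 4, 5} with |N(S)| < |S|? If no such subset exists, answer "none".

none

A matching saturating every left vertex exists, for instance 1→F, 2→E, 3→C, 4→A, 5→B.
By Hall's marriage theorem, this means |N(S)| ≥ |S| for every subset S, so no violating subset exists.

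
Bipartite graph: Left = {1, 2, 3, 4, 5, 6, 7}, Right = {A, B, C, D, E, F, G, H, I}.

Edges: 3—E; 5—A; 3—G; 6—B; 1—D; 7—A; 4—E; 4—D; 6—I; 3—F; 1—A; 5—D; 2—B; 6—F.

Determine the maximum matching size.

For example, pair 1–A, 2–B, 3–G, 4–E, 5–D, 6–F.
The set {1, 5, 7} has only 2 neighbours ({A, D}), so by Hall's theorem at most 6 of the 7 left vertices can be matched.

6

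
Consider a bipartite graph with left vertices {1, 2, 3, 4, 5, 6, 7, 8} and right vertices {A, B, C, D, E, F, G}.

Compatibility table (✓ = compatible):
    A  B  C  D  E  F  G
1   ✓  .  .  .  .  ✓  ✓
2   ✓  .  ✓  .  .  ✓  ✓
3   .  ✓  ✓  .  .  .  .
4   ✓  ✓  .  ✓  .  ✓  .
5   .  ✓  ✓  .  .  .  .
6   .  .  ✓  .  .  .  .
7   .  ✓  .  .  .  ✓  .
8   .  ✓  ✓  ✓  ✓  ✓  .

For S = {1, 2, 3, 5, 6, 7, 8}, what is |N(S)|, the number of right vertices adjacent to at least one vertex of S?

The union of neighbours of {1, 2, 3, 5, 6, 7, 8} is {A, B, C, D, E, F, G}, which has 7 elements.
Since |N(S)| = 7 ≥ |S| = 7, Hall's condition holds for this subset.

7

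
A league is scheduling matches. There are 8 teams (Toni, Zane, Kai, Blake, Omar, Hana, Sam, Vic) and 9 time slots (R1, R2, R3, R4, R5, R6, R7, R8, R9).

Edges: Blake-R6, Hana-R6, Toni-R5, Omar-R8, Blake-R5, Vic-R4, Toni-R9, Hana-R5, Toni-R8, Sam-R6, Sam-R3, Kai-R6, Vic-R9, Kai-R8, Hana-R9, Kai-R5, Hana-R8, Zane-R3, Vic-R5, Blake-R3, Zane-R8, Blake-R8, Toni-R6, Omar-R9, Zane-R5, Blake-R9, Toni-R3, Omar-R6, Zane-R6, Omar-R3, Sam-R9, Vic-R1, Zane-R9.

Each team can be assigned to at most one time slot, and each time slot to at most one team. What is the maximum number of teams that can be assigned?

6

One maximum matching: Toni→R3, Zane→R6, Kai→R5, Blake→R9, Omar→R8, Vic→R4.
The set {Toni, Zane, Kai, Blake, Omar, Hana, Sam} has only 5 neighbours ({R3, R5, R6, R8, R9}), so by Hall's theorem at most 6 of the 8 teams can be matched.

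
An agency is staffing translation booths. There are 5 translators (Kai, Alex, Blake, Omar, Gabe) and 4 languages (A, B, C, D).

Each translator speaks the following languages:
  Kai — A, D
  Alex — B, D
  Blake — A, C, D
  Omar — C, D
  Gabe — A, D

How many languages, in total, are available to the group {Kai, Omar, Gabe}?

3

The union of neighbours of {Kai, Omar, Gabe} is {A, C, D}, which has 3 elements.
Since |N(S)| = 3 ≥ |S| = 3, Hall's condition holds for this subset.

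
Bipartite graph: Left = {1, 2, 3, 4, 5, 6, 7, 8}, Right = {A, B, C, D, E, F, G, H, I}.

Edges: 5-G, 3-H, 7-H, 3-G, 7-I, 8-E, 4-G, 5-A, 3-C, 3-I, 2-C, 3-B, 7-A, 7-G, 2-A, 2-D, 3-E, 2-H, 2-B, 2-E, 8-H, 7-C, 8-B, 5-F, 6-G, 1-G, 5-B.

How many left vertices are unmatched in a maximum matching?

For example, pair 1–G, 2–E, 3–H, 5–F, 7–A, 8–B.
The set {1, 4, 6} has only 1 neighbour ({G}), so by Hall's theorem at most 6 of the 8 left vertices can be matched.
That matches 6 of the 8, leaving 2 unmatched; no matching can do better.

2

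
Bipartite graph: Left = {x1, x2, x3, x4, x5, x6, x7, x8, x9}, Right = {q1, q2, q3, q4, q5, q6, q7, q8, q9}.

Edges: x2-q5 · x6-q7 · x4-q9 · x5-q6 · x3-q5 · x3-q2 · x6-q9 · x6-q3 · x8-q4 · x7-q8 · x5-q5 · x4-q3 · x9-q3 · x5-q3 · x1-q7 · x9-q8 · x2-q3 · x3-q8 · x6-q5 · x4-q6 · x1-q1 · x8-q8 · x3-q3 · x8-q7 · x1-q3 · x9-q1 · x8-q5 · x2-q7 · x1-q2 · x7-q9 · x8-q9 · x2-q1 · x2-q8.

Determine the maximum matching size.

9

For example, pair x1–q2, x2–q1, x3–q3, x4–q6, x5–q5, x6–q7, x7–q9, x8–q4, x9–q8.
This saturates every left vertex, so 9 is the maximum.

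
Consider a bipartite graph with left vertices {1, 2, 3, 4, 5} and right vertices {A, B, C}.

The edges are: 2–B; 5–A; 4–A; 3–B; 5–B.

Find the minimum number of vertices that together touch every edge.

2

{A, B} is a vertex cover of size 2: every edge has an endpoint in this set.
No smaller cover exists because 2–B, 4–A is a matching of size 2, and a cover must include an endpoint of each of these disjoint edges (König's theorem).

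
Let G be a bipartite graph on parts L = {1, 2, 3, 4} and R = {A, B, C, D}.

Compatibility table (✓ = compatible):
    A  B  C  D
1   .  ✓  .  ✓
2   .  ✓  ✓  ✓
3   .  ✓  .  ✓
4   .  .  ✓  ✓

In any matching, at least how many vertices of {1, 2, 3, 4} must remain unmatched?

For example, pair 1–D, 2–C, 3–B.
The set {1, 2, 3, 4} has only 3 neighbours ({B, C, D}), so by Hall's theorem at most 3 of the 4 left vertices can be matched.
That matches 3 of the 4, leaving 1 unmatched; no matching can do better.

1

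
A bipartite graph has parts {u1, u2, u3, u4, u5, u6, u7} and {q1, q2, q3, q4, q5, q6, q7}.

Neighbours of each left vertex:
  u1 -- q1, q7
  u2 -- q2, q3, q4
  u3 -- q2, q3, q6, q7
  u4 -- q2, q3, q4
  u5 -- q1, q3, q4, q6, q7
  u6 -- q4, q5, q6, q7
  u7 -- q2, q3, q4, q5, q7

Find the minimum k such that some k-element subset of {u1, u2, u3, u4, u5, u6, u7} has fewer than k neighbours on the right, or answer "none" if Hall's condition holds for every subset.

A matching saturating every left vertex exists, for instance u1→q1, u2→q3, u3→q7, u4→q2, u5→q6, u6→q5, u7→q4.
By Hall's marriage theorem, this means |N(S)| ≥ |S| for every subset S, so no violating subset exists.

none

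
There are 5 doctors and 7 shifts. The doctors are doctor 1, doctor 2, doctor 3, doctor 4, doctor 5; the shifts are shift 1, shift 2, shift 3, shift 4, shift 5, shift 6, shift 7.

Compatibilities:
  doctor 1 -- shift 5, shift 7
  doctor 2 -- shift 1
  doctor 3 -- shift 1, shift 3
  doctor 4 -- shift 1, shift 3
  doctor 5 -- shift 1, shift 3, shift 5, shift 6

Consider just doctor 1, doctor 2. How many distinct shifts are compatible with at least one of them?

The union of neighbours of {doctor 1, doctor 2} is {shift 1, shift 5, shift 7}, which has 3 elements.
Since |N(S)| = 3 ≥ |S| = 2, Hall's condition holds for this subset.

3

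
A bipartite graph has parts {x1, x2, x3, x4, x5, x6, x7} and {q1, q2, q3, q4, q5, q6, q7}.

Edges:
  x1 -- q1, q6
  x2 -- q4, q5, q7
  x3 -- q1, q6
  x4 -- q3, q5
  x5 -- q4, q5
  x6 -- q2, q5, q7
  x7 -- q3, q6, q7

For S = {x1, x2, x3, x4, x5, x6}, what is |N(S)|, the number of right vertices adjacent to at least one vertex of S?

The union of neighbours of {x1, x2, x3, x4, x5, x6} is {q1, q2, q3, q4, q5, q6, q7}, which has 7 elements.
Since |N(S)| = 7 ≥ |S| = 6, Hall's condition holds for this subset.

7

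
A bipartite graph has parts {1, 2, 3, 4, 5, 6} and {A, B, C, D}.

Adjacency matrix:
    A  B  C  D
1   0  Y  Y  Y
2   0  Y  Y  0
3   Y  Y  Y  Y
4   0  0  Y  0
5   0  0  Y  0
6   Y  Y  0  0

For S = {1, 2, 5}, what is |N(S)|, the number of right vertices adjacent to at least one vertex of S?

3

The union of neighbours of {1, 2, 5} is {B, C, D}, which has 3 elements.
Since |N(S)| = 3 ≥ |S| = 3, Hall's condition holds for this subset.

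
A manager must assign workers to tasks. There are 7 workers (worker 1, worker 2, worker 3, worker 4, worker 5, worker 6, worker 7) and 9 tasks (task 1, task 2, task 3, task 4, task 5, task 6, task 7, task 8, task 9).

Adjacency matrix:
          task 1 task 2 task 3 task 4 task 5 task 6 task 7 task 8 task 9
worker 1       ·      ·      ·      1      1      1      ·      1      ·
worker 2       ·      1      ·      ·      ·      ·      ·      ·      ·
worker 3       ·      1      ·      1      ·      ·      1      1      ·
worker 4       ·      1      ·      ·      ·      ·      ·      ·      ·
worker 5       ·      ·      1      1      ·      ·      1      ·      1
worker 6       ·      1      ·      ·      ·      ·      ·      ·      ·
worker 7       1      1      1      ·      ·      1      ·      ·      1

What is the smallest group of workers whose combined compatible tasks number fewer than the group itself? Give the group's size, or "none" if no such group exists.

Take S = {worker 2, worker 4}. Its neighbourhood is {task 2}, so |N(S)| = 1 < |S| = 2.
No single vertex violates Hall's condition since each has at least one neighbour, so 2 is the minimum.

2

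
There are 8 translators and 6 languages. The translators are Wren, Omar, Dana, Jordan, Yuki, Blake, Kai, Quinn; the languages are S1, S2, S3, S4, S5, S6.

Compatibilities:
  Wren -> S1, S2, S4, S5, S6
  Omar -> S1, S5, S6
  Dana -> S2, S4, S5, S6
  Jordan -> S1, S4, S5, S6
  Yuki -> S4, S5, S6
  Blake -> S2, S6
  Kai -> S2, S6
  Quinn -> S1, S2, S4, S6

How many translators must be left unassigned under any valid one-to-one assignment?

One maximum matching: Wren→S2, Omar→S1, Dana→S5, Jordan→S6, Yuki→S4.
The set {Wren, Omar, Dana, Jordan, Yuki, Blake, Kai, Quinn} has only 5 neighbours ({S1, S2, S4, S5, S6}), so by Hall's theorem at most 5 of the 8 translators can be matched.
That matches 5 of the 8, leaving 3 unmatched; no matching can do better.

3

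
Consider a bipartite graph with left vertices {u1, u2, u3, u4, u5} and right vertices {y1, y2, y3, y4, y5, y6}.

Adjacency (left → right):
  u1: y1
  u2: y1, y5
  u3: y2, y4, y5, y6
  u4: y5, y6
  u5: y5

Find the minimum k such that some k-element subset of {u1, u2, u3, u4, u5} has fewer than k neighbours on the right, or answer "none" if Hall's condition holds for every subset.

3

Take S = {u1, u2, u5}. Its neighbourhood is {y1, y5}, so |N(S)| = 2 < |S| = 3.
Every subset of size less than 3 has at least as many neighbours as members, so 3 is the minimum.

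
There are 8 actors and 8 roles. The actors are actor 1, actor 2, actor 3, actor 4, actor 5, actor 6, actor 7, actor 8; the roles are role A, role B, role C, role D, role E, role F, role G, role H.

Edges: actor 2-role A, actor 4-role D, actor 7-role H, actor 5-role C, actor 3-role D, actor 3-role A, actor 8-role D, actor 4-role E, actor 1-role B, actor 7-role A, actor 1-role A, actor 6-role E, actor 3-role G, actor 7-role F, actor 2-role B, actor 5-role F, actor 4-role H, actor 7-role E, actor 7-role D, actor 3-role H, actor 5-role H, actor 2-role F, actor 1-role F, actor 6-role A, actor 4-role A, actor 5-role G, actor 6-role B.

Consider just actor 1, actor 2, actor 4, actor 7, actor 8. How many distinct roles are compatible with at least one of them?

6

The union of neighbours of {actor 1, actor 2, actor 4, actor 7, actor 8} is {role A, role B, role D, role E, role F, role H}, which has 6 elements.
Since |N(S)| = 6 ≥ |S| = 5, Hall's condition holds for this subset.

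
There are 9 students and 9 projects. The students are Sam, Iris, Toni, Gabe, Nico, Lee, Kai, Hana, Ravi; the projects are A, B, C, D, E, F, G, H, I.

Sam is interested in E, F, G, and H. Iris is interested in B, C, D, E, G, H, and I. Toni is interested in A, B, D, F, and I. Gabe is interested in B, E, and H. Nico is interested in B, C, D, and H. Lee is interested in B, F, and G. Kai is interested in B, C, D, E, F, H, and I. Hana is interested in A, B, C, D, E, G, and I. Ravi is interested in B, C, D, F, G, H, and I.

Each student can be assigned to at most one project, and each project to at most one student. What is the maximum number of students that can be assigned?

9

A valid assignment of size 9: Sam-H, Iris-D, Toni-B, Gabe-E, Nico-C, Lee-F, Kai-I, Hana-A, Ravi-G.
This saturates every student, so 9 is the maximum.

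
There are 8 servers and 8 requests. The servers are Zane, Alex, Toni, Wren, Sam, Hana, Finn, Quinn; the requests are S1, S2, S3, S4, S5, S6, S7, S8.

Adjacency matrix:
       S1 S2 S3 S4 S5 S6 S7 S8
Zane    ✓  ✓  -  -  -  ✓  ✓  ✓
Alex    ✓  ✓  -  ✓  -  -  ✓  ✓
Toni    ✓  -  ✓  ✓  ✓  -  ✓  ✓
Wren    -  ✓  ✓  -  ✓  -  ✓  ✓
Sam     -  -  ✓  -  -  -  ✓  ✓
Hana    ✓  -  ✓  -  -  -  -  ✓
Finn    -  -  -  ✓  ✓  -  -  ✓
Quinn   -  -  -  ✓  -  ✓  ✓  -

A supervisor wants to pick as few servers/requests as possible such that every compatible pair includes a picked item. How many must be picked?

{Zane, Alex, Toni, Wren, Sam, Hana, Finn, Quinn} is a vertex cover of size 8: every edge has an endpoint in this set.
No smaller cover exists because Zane–S6, Alex–S2, Toni–S3, Wren–S5, Sam–S7, Hana–S1, Finn–S8, Quinn–S4 is a matching of size 8, and a cover must include an endpoint of each of these disjoint edges (König's theorem).

8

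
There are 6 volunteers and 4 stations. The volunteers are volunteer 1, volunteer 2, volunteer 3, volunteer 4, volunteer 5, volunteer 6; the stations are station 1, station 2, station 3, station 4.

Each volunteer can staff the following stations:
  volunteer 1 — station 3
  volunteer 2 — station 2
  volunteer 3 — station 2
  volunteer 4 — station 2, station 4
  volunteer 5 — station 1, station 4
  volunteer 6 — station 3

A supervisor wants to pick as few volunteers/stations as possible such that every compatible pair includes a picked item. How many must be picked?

{volunteer 4, volunteer 5, station 2, station 3} is a vertex cover of size 4: every edge has an endpoint in this set.
No smaller cover exists because volunteer 1–station 3, volunteer 2–station 2, volunteer 4–station 4, volunteer 5–station 1 is a matching of size 4, and a cover must include an endpoint of each of these disjoint edges (König's theorem).

4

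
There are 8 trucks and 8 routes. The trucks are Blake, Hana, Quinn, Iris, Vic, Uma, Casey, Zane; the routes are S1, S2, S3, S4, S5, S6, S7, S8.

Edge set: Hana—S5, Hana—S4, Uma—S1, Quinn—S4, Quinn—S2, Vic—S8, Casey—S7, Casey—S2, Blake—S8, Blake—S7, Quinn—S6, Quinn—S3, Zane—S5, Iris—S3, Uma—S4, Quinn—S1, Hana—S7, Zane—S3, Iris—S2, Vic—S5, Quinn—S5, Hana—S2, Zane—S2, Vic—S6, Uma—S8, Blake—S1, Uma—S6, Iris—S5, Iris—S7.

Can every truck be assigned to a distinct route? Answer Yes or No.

Yes

One maximum matching: Blake–S8, Hana–S5, Quinn–S1, Iris–S3, Vic–S6, Uma–S4, Casey–S7, Zane–S2.
Every truck is matched, so this is a perfect matching.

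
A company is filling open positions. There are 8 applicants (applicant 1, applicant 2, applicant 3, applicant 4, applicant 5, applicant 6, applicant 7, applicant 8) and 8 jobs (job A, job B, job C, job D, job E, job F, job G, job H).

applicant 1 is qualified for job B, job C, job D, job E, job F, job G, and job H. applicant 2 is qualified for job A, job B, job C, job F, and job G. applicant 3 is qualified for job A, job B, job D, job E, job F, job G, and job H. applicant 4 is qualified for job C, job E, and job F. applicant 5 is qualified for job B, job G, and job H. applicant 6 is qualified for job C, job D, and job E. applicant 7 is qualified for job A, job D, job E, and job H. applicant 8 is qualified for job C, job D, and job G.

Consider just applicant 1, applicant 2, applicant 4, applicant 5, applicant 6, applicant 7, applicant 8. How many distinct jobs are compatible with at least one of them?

8

The union of neighbours of {applicant 1, applicant 2, applicant 4, applicant 5, applicant 6, applicant 7, applicant 8} is {job A, job B, job C, job D, job E, job F, job G, job H}, which has 8 elements.
Since |N(S)| = 8 ≥ |S| = 7, Hall's condition holds for this subset.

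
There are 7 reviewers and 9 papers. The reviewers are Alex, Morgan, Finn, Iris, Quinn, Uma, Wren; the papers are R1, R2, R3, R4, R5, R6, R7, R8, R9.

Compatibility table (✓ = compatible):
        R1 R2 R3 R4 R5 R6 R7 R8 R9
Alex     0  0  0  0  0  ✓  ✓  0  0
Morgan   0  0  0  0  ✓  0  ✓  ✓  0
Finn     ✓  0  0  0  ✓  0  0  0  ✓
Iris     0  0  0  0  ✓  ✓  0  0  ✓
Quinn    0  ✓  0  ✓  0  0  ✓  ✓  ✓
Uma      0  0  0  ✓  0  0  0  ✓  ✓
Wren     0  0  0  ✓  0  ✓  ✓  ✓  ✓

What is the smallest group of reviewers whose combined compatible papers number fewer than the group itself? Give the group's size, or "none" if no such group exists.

none

A matching saturating every reviewer exists, for instance Alex→R7, Morgan→R8, Finn→R5, Iris→R6, Quinn→R2, Uma→R4, Wren→R9.
By Hall's marriage theorem, this means |N(S)| ≥ |S| for every subset S, so no violating subset exists.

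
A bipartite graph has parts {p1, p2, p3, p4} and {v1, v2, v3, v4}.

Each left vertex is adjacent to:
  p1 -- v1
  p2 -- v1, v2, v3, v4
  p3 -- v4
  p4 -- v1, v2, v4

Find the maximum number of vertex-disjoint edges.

4

A valid assignment of size 4: p1-v1, p2-v3, p3-v4, p4-v2.
This saturates every left vertex, so 4 is the maximum.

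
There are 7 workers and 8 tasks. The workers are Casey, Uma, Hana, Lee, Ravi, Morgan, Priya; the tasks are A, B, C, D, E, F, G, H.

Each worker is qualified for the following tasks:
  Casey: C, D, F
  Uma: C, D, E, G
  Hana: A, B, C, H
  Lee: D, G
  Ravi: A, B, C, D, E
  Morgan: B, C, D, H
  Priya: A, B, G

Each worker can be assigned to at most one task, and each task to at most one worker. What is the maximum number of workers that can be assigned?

7

One maximum matching: Casey–F, Uma–E, Hana–H, Lee–G, Ravi–A, Morgan–C, Priya–B.
All 7 workers are matched, so no larger matching exists.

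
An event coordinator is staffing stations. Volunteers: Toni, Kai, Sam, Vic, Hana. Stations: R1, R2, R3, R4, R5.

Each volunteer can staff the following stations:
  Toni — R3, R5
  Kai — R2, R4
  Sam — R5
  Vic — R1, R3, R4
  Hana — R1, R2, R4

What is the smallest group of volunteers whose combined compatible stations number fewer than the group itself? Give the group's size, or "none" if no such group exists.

none

A matching saturating every volunteer exists, for instance Toni→R3, Kai→R2, Sam→R5, Vic→R1, Hana→R4.
By Hall's marriage theorem, this means |N(S)| ≥ |S| for every subset S, so no violating subset exists.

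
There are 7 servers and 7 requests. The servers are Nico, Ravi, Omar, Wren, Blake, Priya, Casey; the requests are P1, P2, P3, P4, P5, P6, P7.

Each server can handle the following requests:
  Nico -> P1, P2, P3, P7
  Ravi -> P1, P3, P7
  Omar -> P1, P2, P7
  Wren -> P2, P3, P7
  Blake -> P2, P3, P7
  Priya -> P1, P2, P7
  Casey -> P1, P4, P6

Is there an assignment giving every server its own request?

The set {Nico, Ravi, Omar, Wren, Blake, Priya} has only 4 neighbours ({P1, P2, P3, P7}), so by Hall's theorem at most 5 of the 7 servers can be matched.
Hence no matching covers every server.

No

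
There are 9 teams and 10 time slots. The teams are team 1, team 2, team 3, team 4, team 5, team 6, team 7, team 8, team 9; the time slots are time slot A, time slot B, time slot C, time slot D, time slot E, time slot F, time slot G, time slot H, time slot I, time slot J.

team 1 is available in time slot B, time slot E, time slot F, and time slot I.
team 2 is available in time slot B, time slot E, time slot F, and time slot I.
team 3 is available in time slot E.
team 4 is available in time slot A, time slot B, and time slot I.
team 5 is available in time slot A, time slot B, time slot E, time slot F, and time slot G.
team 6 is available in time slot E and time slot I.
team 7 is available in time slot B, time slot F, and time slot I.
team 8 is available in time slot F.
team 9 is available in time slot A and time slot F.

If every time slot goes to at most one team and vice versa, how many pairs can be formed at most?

6

For example, pair team 1→time slot F, team 2→time slot B, team 3→time slot E, team 4→time slot A, team 5→time slot G, team 6→time slot I.
The set {team 1, team 2, team 3, team 4, team 6, team 7, team 8, team 9} has only 5 neighbours ({time slot A, time slot B, time slot E, time slot F, time slot I}), so by Hall's theorem at most 6 of the 9 teams can be matched.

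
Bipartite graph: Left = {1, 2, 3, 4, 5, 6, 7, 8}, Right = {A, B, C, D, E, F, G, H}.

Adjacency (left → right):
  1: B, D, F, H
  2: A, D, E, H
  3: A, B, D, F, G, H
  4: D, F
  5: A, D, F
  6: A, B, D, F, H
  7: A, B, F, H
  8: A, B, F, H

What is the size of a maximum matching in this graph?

7

One maximum matching: 1→F, 2→E, 3→G, 4→D, 5→A, 6→H, 7→B.
The set {1, 4, 5, 6, 7, 8} has only 5 neighbours ({A, B, D, F, H}), so by Hall's theorem at most 7 of the 8 left vertices can be matched.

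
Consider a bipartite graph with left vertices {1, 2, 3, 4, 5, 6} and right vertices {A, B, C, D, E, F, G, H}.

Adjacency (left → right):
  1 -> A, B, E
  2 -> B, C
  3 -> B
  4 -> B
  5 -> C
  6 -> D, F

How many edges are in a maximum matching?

4

For example, pair 1→E, 2→C, 3→B, 6→F.
The set {2, 3, 4, 5} has only 2 neighbours ({B, C}), so by Hall's theorem at most 4 of the 6 left vertices can be matched.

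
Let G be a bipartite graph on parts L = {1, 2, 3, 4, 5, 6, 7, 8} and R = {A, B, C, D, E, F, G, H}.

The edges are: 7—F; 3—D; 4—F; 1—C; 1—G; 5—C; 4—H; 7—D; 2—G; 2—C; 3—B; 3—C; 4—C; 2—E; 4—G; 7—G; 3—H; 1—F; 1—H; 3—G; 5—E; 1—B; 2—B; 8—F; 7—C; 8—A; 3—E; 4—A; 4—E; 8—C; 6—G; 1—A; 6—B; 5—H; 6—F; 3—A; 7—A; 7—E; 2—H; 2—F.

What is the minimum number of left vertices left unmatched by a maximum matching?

0

For example, pair 1–A, 2–H, 3–G, 4–E, 5–C, 6–B, 7–D, 8–F.
All 8 left vertices are matched, so no larger matching exists.
That matches 8 of the 8, leaving 0 unmatched; no matching can do better.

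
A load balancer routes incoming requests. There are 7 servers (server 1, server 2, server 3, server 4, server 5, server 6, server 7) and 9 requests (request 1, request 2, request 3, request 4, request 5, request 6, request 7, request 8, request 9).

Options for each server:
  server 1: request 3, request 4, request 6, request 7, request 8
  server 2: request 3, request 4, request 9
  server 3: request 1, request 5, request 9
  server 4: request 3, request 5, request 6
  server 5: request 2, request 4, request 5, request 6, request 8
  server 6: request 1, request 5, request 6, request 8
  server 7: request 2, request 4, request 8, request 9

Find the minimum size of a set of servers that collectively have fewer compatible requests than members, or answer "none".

none

A matching saturating every server exists, for instance server 1→request 7, server 2→request 4, server 3→request 1, server 4→request 3, server 5→request 6, server 6→request 5, server 7→request 9.
By Hall's marriage theorem, this means |N(S)| ≥ |S| for every subset S, so no violating subset exists.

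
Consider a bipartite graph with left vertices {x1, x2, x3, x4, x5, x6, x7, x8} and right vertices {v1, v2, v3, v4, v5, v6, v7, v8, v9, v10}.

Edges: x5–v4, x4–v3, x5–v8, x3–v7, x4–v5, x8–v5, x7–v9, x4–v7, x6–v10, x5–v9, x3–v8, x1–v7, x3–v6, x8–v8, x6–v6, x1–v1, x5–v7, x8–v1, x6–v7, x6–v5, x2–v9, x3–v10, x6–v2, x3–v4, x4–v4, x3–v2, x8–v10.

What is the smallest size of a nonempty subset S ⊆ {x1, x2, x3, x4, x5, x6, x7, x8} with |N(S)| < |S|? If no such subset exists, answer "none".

Take S = {x2, x7}. Its neighbourhood is {v9}, so |N(S)| = 1 < |S| = 2.
No single vertex violates Hall's condition since each has at least one neighbour, so 2 is the minimum.

2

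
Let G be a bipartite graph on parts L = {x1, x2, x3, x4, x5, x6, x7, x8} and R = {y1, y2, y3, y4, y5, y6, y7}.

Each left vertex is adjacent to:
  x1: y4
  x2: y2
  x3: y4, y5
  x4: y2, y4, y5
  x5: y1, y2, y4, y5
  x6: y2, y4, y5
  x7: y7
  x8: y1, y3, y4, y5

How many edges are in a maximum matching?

6

A valid assignment of size 6: x1–y4, x2–y2, x3–y5, x5–y1, x7–y7, x8–y3.
The set {x1, x2, x3, x4, x6} has only 3 neighbours ({y2, y4, y5}), so by Hall's theorem at most 6 of the 8 left vertices can be matched.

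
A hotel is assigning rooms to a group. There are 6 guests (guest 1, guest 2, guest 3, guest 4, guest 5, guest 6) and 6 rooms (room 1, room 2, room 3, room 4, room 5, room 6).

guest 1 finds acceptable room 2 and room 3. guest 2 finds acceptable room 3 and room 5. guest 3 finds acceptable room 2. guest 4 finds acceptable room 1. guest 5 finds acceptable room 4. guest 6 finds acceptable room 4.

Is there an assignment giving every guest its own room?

No

The set {guest 5, guest 6} has only 1 neighbour ({room 4}), so by Hall's theorem at most 5 of the 6 guests can be matched.
Hence no matching covers every guest.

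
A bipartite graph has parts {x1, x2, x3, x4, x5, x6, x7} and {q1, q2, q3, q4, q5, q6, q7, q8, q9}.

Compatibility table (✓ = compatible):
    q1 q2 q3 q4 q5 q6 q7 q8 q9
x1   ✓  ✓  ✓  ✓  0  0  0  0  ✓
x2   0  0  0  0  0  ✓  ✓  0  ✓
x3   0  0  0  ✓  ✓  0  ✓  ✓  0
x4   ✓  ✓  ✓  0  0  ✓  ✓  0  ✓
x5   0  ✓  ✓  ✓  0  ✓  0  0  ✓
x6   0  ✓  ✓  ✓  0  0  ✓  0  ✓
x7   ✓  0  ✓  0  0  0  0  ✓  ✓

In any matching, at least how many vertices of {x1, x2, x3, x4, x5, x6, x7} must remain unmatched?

A valid assignment of size 7: x1–q1, x2–q9, x3–q7, x4–q6, x5–q3, x6–q4, x7–q8.
All 7 left vertices are matched, so no larger matching exists.
That matches 7 of the 7, leaving 0 unmatched; no matching can do better.

0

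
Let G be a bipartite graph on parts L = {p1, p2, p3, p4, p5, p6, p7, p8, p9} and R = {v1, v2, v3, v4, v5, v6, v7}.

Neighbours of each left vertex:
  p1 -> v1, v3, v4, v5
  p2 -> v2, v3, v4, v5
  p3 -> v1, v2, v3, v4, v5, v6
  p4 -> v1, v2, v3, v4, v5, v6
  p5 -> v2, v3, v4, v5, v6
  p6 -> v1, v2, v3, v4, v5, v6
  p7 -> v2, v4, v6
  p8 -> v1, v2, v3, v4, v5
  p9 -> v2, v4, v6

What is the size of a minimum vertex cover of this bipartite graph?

6

The 6 edges p1–v4, p2–v5, p3–v1, p4–v6, p5–v2, p6–v3 form a matching, so any vertex cover needs at least 6 vertices (one per matched edge).
Conversely {v1, v2, v3, v4, v5, v6} meets every edge and has exactly 6 vertices, so 6 is optimal.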